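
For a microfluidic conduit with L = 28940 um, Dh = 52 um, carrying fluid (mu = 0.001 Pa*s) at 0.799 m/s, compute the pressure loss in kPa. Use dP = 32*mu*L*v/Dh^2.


Step 1: Convert to SI: L = 28940e-6 m, Dh = 52e-6 m
Step 2: dP = 32 * 0.001 * 28940e-6 * 0.799 / (52e-6)^2
Step 3: dP = 273645.68 Pa
Step 4: Convert to kPa: dP = 273.65 kPa


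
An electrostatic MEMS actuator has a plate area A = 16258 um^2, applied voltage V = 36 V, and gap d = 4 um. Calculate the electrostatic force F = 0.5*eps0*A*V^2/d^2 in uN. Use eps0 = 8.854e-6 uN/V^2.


Step 1: Identify parameters.
eps0 = 8.854e-6 uN/V^2, A = 16258 um^2, V = 36 V, d = 4 um
Step 2: Compute V^2 = 36^2 = 1296
Step 3: Compute d^2 = 4^2 = 16
Step 4: F = 0.5 * 8.854e-6 * 16258 * 1296 / 16
F = 5.83 uN


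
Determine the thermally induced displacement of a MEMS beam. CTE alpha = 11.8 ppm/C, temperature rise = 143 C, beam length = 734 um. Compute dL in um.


Step 1: Convert CTE: alpha = 11.8 ppm/C = 11.8e-6 /C
Step 2: dL = 11.8e-6 * 143 * 734
dL = 1.2386 um


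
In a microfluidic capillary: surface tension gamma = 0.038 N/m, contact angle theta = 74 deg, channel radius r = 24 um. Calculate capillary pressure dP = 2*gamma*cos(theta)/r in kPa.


Step 1: cos(74 deg) = 0.2756
Step 2: Convert r to m: r = 24e-6 m
Step 3: dP = 2 * 0.038 * 0.2756 / 24e-6 = 872.7 Pa
Step 4: Convert Pa to kPa (divide by 1000).
dP = 0.87 kPa


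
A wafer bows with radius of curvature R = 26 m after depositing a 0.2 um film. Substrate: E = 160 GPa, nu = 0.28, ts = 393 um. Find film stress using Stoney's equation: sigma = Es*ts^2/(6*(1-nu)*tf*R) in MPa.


Step 1: Compute numerator: Es * ts^2 = 160 * 393^2 = 24711840 (GPa*um^2)
Step 2: Compute denominator (R in um): 6*(1-nu)*tf*R = 6*0.72*0.2*26e6 = 22464000.0 (um^2)
Step 3: sigma (GPa) = 24711840 / 22464000.0 = 1.100064e+00 GPa
Step 4: Convert to MPa (x1000): sigma = 1100.1 MPa


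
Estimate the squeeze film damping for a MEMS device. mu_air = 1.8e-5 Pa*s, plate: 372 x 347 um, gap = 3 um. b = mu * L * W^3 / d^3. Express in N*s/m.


Step 1: Convert to SI.
L = 372e-6 m, W = 347e-6 m, d = 3e-6 m
Step 2: W^3 = (347e-6)^3 = 4.18e-11 m^3
Step 3: d^3 = (3e-6)^3 = 2.70e-17 m^3
Step 4: b = 1.8e-5 * 372e-6 * 4.18e-11 / 2.70e-17
b = 1.04e-02 N*s/m


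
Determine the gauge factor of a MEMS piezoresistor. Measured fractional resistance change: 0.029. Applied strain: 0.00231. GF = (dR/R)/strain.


Step 1: Identify values.
dR/R = 0.029, strain = 0.00231
Step 2: GF = (dR/R) / strain = 0.029 / 0.00231
GF = 12.6


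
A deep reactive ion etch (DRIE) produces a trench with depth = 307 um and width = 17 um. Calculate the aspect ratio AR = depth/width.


Step 1: AR = depth / width
Step 2: AR = 307 / 17
AR = 18.1


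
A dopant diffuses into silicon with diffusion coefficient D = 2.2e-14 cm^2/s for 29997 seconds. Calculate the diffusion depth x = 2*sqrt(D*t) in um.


Step 1: Compute D*t = 2.2e-14 * 29997 = 6.59934e-10 cm^2
Step 2: sqrt(D*t) = 2.5689e-05 cm
Step 3: x = 2 * 2.5689e-05 cm = 5.1378e-05 cm
Step 4: Convert to um (1 cm = 1e4 um): x = 0.514 um


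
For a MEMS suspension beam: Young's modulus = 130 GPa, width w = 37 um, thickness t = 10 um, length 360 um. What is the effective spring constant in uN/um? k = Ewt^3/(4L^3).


Step 1: Convert E to consistent units (1 GPa = 1000 uN/um^2).
E = 130 GPa = 130000 uN/um^2
Step 2: Compute t^3 = 10^3 = 1000
Step 3: Compute L^3 = 360^3 = 46656000
Step 4: k = 130000 * 37 * 1000 / (4 * 46656000)
k = 25.7737 uN/um


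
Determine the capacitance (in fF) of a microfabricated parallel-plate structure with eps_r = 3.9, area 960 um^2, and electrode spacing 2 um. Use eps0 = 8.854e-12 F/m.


Step 1: Convert area to m^2: A = 960e-12 m^2
Step 2: Convert gap to m: d = 2e-6 m
Step 3: C = eps0 * eps_r * A / d
C = 8.854e-12 * 3.9 * 960e-12 / 2e-6
Step 4: Convert to fF (multiply by 1e15).
C = 16.57 fF


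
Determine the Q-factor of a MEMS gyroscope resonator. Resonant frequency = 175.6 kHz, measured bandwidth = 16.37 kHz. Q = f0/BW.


Step 1: Q = f0 / bandwidth
Step 2: Q = 175.6 / 16.37
Q = 10.7


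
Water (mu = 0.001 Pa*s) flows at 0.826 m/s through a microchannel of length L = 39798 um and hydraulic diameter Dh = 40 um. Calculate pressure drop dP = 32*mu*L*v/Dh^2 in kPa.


Step 1: Convert to SI: L = 39798e-6 m, Dh = 40e-6 m
Step 2: dP = 32 * 0.001 * 39798e-6 * 0.826 / (40e-6)^2
Step 3: dP = 657462.96 Pa
Step 4: Convert to kPa: dP = 657.46 kPa


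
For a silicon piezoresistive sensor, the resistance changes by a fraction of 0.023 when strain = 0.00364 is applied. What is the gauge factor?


Step 1: Identify values.
dR/R = 0.023, strain = 0.00364
Step 2: GF = (dR/R) / strain = 0.023 / 0.00364
GF = 6.3


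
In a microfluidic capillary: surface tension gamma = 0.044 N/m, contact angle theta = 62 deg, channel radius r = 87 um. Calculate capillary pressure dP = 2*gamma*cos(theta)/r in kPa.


Step 1: cos(62 deg) = 0.4695
Step 2: Convert r to m: r = 87e-6 m
Step 3: dP = 2 * 0.044 * 0.4695 / 87e-6 = 474.9 Pa
Step 4: Convert Pa to kPa (divide by 1000).
dP = 0.47 kPa


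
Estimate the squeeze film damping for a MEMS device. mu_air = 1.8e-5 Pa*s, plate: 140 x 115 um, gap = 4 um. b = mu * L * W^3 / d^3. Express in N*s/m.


Step 1: Convert to SI.
L = 140e-6 m, W = 115e-6 m, d = 4e-6 m
Step 2: W^3 = (115e-6)^3 = 1.52e-12 m^3
Step 3: d^3 = (4e-6)^3 = 6.40e-17 m^3
Step 4: b = 1.8e-5 * 140e-6 * 1.52e-12 / 6.40e-17
b = 5.99e-05 N*s/m


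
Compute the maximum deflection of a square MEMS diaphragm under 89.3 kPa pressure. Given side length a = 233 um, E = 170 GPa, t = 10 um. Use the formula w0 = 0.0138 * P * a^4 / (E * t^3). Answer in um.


Step 1: Convert pressure to compatible units (E is in GPa, so P in GPa).
P = 89.3 kPa = 89.3e-6 GPa
Step 2: Compute numerator: 0.0138 * P * a^4.
a^4 = 233^4 = 2947295521
numerator = 0.0138 * 89.3e-6 * 2947295521 = 3.6321e+03
Step 3: Compute denominator: E * t^3 = 170 * 10^3 = 170000
Step 4: w0 = numerator / denominator = 3.6321e+03 / 170000 = 0.0214 um


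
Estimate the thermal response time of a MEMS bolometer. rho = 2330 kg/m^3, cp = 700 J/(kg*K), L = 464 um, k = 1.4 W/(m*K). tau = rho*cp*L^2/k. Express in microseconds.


Step 1: Convert L to m: L = 464e-6 m
Step 2: L^2 = (464e-6)^2 = 2.15296e-07 m^2
Step 3: tau = 2330 * 700 * 2.15296e-07 / 1.4 = 2.5081984e-01 s
Step 4: Convert to microseconds (multiply by 1e6).
tau = 250819.84 us


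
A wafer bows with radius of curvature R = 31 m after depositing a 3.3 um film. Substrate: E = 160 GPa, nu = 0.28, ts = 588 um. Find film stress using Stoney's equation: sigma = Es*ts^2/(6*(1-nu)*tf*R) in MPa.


Step 1: Compute numerator: Es * ts^2 = 160 * 588^2 = 55319040 (GPa*um^2)
Step 2: Compute denominator (R in um): 6*(1-nu)*tf*R = 6*0.72*3.3*31e6 = 441936000.0 (um^2)
Step 3: sigma (GPa) = 55319040 / 441936000.0 = 1.25174e-01 GPa
Step 4: Convert to MPa (x1000): sigma = 125.2 MPa


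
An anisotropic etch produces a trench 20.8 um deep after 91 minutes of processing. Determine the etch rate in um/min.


Step 1: Etch rate = depth / time
Step 2: rate = 20.8 / 91
rate = 0.229 um/min


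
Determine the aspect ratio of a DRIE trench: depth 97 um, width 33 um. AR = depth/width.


Step 1: AR = depth / width
Step 2: AR = 97 / 33
AR = 2.9


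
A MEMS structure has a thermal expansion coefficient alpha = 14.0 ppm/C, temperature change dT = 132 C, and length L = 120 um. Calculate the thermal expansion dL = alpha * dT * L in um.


Step 1: Convert CTE: alpha = 14.0 ppm/C = 14.0e-6 /C
Step 2: dL = 14.0e-6 * 132 * 120
dL = 0.2218 um


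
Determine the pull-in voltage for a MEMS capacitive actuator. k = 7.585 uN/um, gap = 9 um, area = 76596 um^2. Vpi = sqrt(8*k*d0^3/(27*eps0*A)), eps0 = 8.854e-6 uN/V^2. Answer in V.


Step 1: Compute numerator: 8 * k * d0^3 = 8 * 7.585 * 9^3 = 44235.72
Step 2: Compute denominator: 27 * eps0 * A = 27 * 8.854e-6 * 76596 = 18.310887
Step 3: Vpi = sqrt(44235.72 / 18.310887)
Vpi = 49.15 V


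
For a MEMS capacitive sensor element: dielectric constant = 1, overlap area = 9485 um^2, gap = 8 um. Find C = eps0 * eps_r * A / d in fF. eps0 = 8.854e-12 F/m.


Step 1: Convert area to m^2: A = 9485e-12 m^2
Step 2: Convert gap to m: d = 8e-6 m
Step 3: C = eps0 * eps_r * A / d
C = 8.854e-12 * 1 * 9485e-12 / 8e-6
Step 4: Convert to fF (multiply by 1e15).
C = 10.5 fF


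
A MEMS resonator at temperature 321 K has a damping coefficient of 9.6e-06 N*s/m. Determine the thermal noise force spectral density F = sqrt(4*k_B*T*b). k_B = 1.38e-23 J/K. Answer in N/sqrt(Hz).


Step 1: Compute 4 * k_B * T * b
= 4 * 1.38e-23 * 321 * 9.6e-06
= 1.7010e-25 N^2/Hz
Step 2: F_noise = sqrt(1.7010e-25)
F_noise = 4.12e-13 N/sqrt(Hz)


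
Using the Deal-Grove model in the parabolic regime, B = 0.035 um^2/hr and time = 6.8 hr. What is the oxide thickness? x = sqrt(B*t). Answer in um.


Step 1: Compute B*t = 0.035 * 6.8 = 0.238
Step 2: x = sqrt(0.238)
x = 0.488 um


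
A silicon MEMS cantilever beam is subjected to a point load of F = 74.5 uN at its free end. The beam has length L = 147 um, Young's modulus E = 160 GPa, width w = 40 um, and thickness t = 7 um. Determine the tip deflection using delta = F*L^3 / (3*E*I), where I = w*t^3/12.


Step 1: Calculate the second moment of area.
I = w * t^3 / 12 = 40 * 7^3 / 12 = 1143.3333 um^4
Step 2: Convert E to consistent units (1 GPa = 1000 uN/um^2).
E = 160 GPa = 160000 uN/um^2
Step 3: Calculate tip deflection.
delta = F * L^3 / (3 * E * I)
delta = 74.5 * 147^3 / (3 * 160000 * 1143.3333)
delta = 0.4312 um


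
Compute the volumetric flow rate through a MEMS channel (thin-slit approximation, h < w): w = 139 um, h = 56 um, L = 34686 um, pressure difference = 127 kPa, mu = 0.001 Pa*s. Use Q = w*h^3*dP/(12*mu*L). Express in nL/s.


Step 1: Convert all dimensions to SI (meters).
w = 139e-6 m, h = 56e-6 m, L = 34686e-6 m, dP = 127e3 Pa
Step 2: Q = w * h^3 * dP / (12 * mu * L)
Q = 139e-6 * (56e-6)^3 * 127e3 / (12 * 0.001 * 34686e-6) = 7.44812808e-09 m^3/s
Step 3: Convert Q from m^3/s to nL/s (1 m^3 = 1e12 nL, so multiply by 1e12).
Q = 7448.128 nL/s


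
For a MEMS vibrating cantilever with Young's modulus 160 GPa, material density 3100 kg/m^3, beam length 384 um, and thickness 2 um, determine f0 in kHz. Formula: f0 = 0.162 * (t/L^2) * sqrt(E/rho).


Step 1: Convert units to SI.
t_SI = 2e-6 m, L_SI = 384e-6 m
Step 2: Calculate sqrt(E/rho).
sqrt(160e9 / 3100) = 7184.21 m/s
Step 3: Compute f0.
f0 = 0.162 * 2e-6 / (384e-6)^2 * 7184.21 = 15785.6 Hz = 15.79 kHz


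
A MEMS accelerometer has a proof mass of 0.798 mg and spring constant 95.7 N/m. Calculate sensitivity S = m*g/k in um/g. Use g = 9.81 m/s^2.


Step 1: Convert mass: m = 0.798 mg = 7.98e-07 kg
Step 2: S = m * g / k = 7.98e-07 * 9.81 / 95.7
Step 3: S = 8.18e-08 m/g
Step 4: Convert to um/g: S = 0.082 um/g


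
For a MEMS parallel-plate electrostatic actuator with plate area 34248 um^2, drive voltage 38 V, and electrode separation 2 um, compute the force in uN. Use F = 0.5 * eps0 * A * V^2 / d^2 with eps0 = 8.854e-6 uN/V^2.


Step 1: Identify parameters.
eps0 = 8.854e-6 uN/V^2, A = 34248 um^2, V = 38 V, d = 2 um
Step 2: Compute V^2 = 38^2 = 1444
Step 3: Compute d^2 = 2^2 = 4
Step 4: F = 0.5 * 8.854e-6 * 34248 * 1444 / 4
F = 54.733 uN


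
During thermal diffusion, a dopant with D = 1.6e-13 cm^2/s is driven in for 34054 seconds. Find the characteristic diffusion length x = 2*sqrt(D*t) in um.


Step 1: Compute D*t = 1.6e-13 * 34054 = 5.44864e-09 cm^2
Step 2: sqrt(D*t) = 7.38149e-05 cm
Step 3: x = 2 * 7.38149e-05 cm = 1.476298e-04 cm
Step 4: Convert to um (1 cm = 1e4 um): x = 1.476 um


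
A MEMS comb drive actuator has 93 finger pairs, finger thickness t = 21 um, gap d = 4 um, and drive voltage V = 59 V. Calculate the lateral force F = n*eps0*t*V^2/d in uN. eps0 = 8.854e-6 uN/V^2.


Step 1: Parameters: n=93, eps0=8.854e-6 uN/V^2, t=21 um, V=59 V, d=4 um
Step 2: V^2 = 3481
Step 3: F = 93 * 8.854e-6 * 21 * 3481 / 4
F = 15.048 uN


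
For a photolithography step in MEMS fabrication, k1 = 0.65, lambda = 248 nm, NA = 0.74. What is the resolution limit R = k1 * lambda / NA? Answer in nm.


Step 1: Identify values: k1 = 0.65, lambda = 248 nm, NA = 0.74
Step 2: R = k1 * lambda / NA
R = 0.65 * 248 / 0.74
R = 217.8 nm


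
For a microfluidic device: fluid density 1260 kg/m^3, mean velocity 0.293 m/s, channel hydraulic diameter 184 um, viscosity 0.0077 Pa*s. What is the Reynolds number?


Step 1: Convert Dh to meters: Dh = 184e-6 m
Step 2: Re = rho * v * Dh / mu
Re = 1260 * 0.293 * 184e-6 / 0.0077
Re = 8.822


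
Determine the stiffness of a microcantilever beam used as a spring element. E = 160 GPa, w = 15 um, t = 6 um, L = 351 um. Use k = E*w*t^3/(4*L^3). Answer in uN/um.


Step 1: Convert E to consistent units (1 GPa = 1000 uN/um^2).
E = 160 GPa = 160000 uN/um^2
Step 2: Compute t^3 = 6^3 = 216
Step 3: Compute L^3 = 351^3 = 43243551
Step 4: k = 160000 * 15 * 216 / (4 * 43243551)
k = 2.997 uN/um


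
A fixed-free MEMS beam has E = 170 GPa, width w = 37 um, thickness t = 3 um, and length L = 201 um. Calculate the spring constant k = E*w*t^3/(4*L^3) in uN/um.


Step 1: Convert E to consistent units (1 GPa = 1000 uN/um^2).
E = 170 GPa = 170000 uN/um^2
Step 2: Compute t^3 = 3^3 = 27
Step 3: Compute L^3 = 201^3 = 8120601
Step 4: k = 170000 * 37 * 27 / (4 * 8120601)
k = 5.2284 uN/um


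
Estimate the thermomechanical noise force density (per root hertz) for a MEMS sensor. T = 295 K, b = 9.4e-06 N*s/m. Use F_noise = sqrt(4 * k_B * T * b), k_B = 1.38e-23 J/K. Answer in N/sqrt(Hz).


Step 1: Compute 4 * k_B * T * b
= 4 * 1.38e-23 * 295 * 9.4e-06
= 1.5307e-25 N^2/Hz
Step 2: F_noise = sqrt(1.5307e-25)
F_noise = 3.91e-13 N/sqrt(Hz)


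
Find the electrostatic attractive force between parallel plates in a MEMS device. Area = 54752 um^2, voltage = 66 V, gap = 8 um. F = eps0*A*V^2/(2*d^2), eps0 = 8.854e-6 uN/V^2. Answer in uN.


Step 1: Identify parameters.
eps0 = 8.854e-6 uN/V^2, A = 54752 um^2, V = 66 V, d = 8 um
Step 2: Compute V^2 = 66^2 = 4356
Step 3: Compute d^2 = 8^2 = 64
Step 4: F = 0.5 * 8.854e-6 * 54752 * 4356 / 64
F = 16.497 uN


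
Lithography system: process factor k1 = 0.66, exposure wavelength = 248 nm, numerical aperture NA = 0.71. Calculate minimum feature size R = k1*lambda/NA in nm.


Step 1: Identify values: k1 = 0.66, lambda = 248 nm, NA = 0.71
Step 2: R = k1 * lambda / NA
R = 0.66 * 248 / 0.71
R = 230.5 nm


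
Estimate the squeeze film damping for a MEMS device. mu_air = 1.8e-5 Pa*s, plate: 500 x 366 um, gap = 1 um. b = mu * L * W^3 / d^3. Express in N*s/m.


Step 1: Convert to SI.
L = 500e-6 m, W = 366e-6 m, d = 1e-6 m
Step 2: W^3 = (366e-6)^3 = 4.90e-11 m^3
Step 3: d^3 = (1e-6)^3 = 1.00e-18 m^3
Step 4: b = 1.8e-5 * 500e-6 * 4.90e-11 / 1.00e-18
b = 4.41e-01 N*s/m


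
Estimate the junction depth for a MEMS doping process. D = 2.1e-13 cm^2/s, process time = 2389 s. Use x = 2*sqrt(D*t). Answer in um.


Step 1: Compute D*t = 2.1e-13 * 2389 = 5.0169e-10 cm^2
Step 2: sqrt(D*t) = 2.2398e-05 cm
Step 3: x = 2 * 2.2398e-05 cm = 4.4796e-05 cm
Step 4: Convert to um (1 cm = 1e4 um): x = 0.448 um


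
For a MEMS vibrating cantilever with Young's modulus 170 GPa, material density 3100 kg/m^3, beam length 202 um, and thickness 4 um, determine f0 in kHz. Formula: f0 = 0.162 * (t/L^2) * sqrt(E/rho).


Step 1: Convert units to SI.
t_SI = 4e-6 m, L_SI = 202e-6 m
Step 2: Calculate sqrt(E/rho).
sqrt(170e9 / 3100) = 7405.32 m/s
Step 3: Compute f0.
f0 = 0.162 * 4e-6 / (202e-6)^2 * 7405.32 = 117602.4 Hz = 117.6 kHz


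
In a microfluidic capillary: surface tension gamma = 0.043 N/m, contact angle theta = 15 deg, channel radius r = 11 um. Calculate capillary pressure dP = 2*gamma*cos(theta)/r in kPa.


Step 1: cos(15 deg) = 0.9659
Step 2: Convert r to m: r = 11e-6 m
Step 3: dP = 2 * 0.043 * 0.9659 / 11e-6 = 7551.6 Pa
Step 4: Convert Pa to kPa (divide by 1000).
dP = 7.55 kPa


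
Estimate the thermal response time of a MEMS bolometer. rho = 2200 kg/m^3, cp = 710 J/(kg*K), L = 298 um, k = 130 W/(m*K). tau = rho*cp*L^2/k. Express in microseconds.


Step 1: Convert L to m: L = 298e-6 m
Step 2: L^2 = (298e-6)^2 = 8.8804e-08 m^2
Step 3: tau = 2200 * 710 * 8.8804e-08 / 130 = 1.06701422e-03 s
Step 4: Convert to microseconds (multiply by 1e6).
tau = 1067.014 us


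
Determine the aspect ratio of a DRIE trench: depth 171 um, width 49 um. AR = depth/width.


Step 1: AR = depth / width
Step 2: AR = 171 / 49
AR = 3.5


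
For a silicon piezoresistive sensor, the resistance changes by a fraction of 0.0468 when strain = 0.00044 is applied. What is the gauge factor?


Step 1: Identify values.
dR/R = 0.0468, strain = 0.00044
Step 2: GF = (dR/R) / strain = 0.0468 / 0.00044
GF = 106.4


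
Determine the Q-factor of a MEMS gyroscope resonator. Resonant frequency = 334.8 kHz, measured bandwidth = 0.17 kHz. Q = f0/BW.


Step 1: Q = f0 / bandwidth
Step 2: Q = 334.8 / 0.17
Q = 1969.4


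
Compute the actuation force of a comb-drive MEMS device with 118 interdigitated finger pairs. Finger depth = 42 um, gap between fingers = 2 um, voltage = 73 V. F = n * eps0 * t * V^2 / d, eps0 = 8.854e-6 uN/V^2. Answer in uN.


Step 1: Parameters: n=118, eps0=8.854e-6 uN/V^2, t=42 um, V=73 V, d=2 um
Step 2: V^2 = 5329
Step 3: F = 118 * 8.854e-6 * 42 * 5329 / 2
F = 116.919 uN


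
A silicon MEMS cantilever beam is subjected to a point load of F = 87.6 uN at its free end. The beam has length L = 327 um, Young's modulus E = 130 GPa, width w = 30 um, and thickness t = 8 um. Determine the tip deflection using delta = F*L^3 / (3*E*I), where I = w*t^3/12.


Step 1: Calculate the second moment of area.
I = w * t^3 / 12 = 30 * 8^3 / 12 = 1280.0 um^4
Step 2: Convert E to consistent units (1 GPa = 1000 uN/um^2).
E = 130 GPa = 130000 uN/um^2
Step 3: Calculate tip deflection.
delta = F * L^3 / (3 * E * I)
delta = 87.6 * 327^3 / (3 * 130000 * 1280.0)
delta = 6.1358 um


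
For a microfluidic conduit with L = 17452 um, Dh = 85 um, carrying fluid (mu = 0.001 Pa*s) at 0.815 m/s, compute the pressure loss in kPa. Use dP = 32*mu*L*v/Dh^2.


Step 1: Convert to SI: L = 17452e-6 m, Dh = 85e-6 m
Step 2: dP = 32 * 0.001 * 17452e-6 * 0.815 / (85e-6)^2
Step 3: dP = 62996.29 Pa
Step 4: Convert to kPa: dP = 63.0 kPa


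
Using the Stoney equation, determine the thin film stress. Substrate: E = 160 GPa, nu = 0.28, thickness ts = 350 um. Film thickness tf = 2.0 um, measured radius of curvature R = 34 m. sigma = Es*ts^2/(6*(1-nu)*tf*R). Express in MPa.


Step 1: Compute numerator: Es * ts^2 = 160 * 350^2 = 19600000 (GPa*um^2)
Step 2: Compute denominator (R in um): 6*(1-nu)*tf*R = 6*0.72*2.0*34e6 = 293760000.0 (um^2)
Step 3: sigma (GPa) = 19600000 / 293760000.0 = 6.6721e-02 GPa
Step 4: Convert to MPa (x1000): sigma = 66.7 MPa


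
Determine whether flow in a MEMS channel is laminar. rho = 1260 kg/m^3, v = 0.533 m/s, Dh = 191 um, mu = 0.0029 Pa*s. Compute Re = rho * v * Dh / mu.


Step 1: Convert Dh to meters: Dh = 191e-6 m
Step 2: Re = rho * v * Dh / mu
Re = 1260 * 0.533 * 191e-6 / 0.0029
Re = 44.232
Since Re = 44.232 is below ~2300, the flow is laminar.


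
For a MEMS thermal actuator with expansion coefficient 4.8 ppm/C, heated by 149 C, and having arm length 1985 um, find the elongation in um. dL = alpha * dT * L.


Step 1: Convert CTE: alpha = 4.8 ppm/C = 4.8e-6 /C
Step 2: dL = 4.8e-6 * 149 * 1985
dL = 1.4197 um


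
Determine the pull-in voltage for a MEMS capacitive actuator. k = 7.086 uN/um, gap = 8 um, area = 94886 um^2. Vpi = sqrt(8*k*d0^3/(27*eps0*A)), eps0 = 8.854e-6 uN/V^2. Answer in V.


Step 1: Compute numerator: 8 * k * d0^3 = 8 * 7.086 * 8^3 = 29024.256
Step 2: Compute denominator: 27 * eps0 * A = 27 * 8.854e-6 * 94886 = 22.683257
Step 3: Vpi = sqrt(29024.256 / 22.683257)
Vpi = 35.77 V


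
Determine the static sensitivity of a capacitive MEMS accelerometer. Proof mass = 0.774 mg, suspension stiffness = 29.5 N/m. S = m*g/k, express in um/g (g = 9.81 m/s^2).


Step 1: Convert mass: m = 0.774 mg = 7.74e-07 kg
Step 2: S = m * g / k = 7.74e-07 * 9.81 / 29.5
Step 3: S = 2.57e-07 m/g
Step 4: Convert to um/g: S = 0.257 um/g


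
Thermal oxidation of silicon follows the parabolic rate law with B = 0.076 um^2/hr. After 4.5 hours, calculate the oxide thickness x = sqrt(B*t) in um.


Step 1: Compute B*t = 0.076 * 4.5 = 0.342
Step 2: x = sqrt(0.342)
x = 0.585 um


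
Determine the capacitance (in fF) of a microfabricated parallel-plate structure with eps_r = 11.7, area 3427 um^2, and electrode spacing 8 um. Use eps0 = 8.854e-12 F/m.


Step 1: Convert area to m^2: A = 3427e-12 m^2
Step 2: Convert gap to m: d = 8e-6 m
Step 3: C = eps0 * eps_r * A / d
C = 8.854e-12 * 11.7 * 3427e-12 / 8e-6
Step 4: Convert to fF (multiply by 1e15).
C = 44.38 fF


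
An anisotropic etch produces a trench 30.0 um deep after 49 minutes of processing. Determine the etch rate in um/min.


Step 1: Etch rate = depth / time
Step 2: rate = 30.0 / 49
rate = 0.612 um/min


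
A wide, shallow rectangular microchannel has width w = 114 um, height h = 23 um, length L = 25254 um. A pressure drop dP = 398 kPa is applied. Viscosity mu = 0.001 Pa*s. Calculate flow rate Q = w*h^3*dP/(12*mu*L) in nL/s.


Step 1: Convert all dimensions to SI (meters).
w = 114e-6 m, h = 23e-6 m, L = 25254e-6 m, dP = 398e3 Pa
Step 2: Q = w * h^3 * dP / (12 * mu * L)
Q = 114e-6 * (23e-6)^3 * 398e3 / (12 * 0.001 * 25254e-6) = 1.82162933e-09 m^3/s
Step 3: Convert Q from m^3/s to nL/s (1 m^3 = 1e12 nL, so multiply by 1e12).
Q = 1821.629 nL/s


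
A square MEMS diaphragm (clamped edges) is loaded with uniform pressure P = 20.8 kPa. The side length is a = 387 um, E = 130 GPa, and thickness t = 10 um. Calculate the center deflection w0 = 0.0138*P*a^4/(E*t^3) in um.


Step 1: Convert pressure to compatible units (E is in GPa, so P in GPa).
P = 20.8 kPa = 20.8e-6 GPa
Step 2: Compute numerator: 0.0138 * P * a^4.
a^4 = 387^4 = 22430753361
numerator = 0.0138 * 20.8e-6 * 22430753361 = 6.4385e+03
Step 3: Compute denominator: E * t^3 = 130 * 10^3 = 130000
Step 4: w0 = numerator / denominator = 6.4385e+03 / 130000 = 0.0495 um


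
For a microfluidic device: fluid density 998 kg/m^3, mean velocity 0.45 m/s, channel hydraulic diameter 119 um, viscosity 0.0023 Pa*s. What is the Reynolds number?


Step 1: Convert Dh to meters: Dh = 119e-6 m
Step 2: Re = rho * v * Dh / mu
Re = 998 * 0.45 * 119e-6 / 0.0023
Re = 23.236


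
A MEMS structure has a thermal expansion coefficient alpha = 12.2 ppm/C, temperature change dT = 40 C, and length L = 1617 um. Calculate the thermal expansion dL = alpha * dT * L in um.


Step 1: Convert CTE: alpha = 12.2 ppm/C = 12.2e-6 /C
Step 2: dL = 12.2e-6 * 40 * 1617
dL = 0.7891 um


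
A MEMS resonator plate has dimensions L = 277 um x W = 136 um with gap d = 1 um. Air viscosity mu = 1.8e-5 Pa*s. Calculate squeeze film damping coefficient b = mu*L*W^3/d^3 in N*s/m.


Step 1: Convert to SI.
L = 277e-6 m, W = 136e-6 m, d = 1e-6 m
Step 2: W^3 = (136e-6)^3 = 2.52e-12 m^3
Step 3: d^3 = (1e-6)^3 = 1.00e-18 m^3
Step 4: b = 1.8e-5 * 277e-6 * 2.52e-12 / 1.00e-18
b = 1.25e-02 N*s/m


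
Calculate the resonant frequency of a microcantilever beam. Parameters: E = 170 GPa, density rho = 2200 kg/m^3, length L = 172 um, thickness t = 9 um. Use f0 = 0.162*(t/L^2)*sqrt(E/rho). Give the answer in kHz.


Step 1: Convert units to SI.
t_SI = 9e-6 m, L_SI = 172e-6 m
Step 2: Calculate sqrt(E/rho).
sqrt(170e9 / 2200) = 8790.49 m/s
Step 3: Compute f0.
f0 = 0.162 * 9e-6 / (172e-6)^2 * 8790.49 = 433225.2 Hz = 433.23 kHz


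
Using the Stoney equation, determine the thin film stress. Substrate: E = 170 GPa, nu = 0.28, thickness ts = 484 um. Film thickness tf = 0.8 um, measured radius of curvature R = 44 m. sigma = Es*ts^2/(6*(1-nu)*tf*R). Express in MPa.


Step 1: Compute numerator: Es * ts^2 = 170 * 484^2 = 39823520 (GPa*um^2)
Step 2: Compute denominator (R in um): 6*(1-nu)*tf*R = 6*0.72*0.8*44e6 = 152064000.0 (um^2)
Step 3: sigma (GPa) = 39823520 / 152064000.0 = 2.61887e-01 GPa
Step 4: Convert to MPa (x1000): sigma = 261.9 MPa


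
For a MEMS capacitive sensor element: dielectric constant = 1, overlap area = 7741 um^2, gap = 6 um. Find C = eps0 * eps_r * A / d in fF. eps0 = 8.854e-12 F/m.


Step 1: Convert area to m^2: A = 7741e-12 m^2
Step 2: Convert gap to m: d = 6e-6 m
Step 3: C = eps0 * eps_r * A / d
C = 8.854e-12 * 1 * 7741e-12 / 6e-6
Step 4: Convert to fF (multiply by 1e15).
C = 11.42 fF


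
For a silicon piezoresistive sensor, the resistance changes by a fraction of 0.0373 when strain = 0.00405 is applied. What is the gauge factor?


Step 1: Identify values.
dR/R = 0.0373, strain = 0.00405
Step 2: GF = (dR/R) / strain = 0.0373 / 0.00405
GF = 9.2


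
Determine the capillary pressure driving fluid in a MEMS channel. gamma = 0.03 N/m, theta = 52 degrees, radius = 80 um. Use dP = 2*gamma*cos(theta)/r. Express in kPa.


Step 1: cos(52 deg) = 0.6157
Step 2: Convert r to m: r = 80e-6 m
Step 3: dP = 2 * 0.03 * 0.6157 / 80e-6 = 461.8 Pa
Step 4: Convert Pa to kPa (divide by 1000).
dP = 0.46 kPa


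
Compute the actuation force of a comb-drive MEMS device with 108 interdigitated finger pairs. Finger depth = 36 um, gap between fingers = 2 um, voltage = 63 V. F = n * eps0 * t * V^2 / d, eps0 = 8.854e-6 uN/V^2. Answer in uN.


Step 1: Parameters: n=108, eps0=8.854e-6 uN/V^2, t=36 um, V=63 V, d=2 um
Step 2: V^2 = 3969
Step 3: F = 108 * 8.854e-6 * 36 * 3969 / 2
F = 68.315 uN


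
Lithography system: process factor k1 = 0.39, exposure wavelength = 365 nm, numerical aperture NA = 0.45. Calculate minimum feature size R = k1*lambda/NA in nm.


Step 1: Identify values: k1 = 0.39, lambda = 365 nm, NA = 0.45
Step 2: R = k1 * lambda / NA
R = 0.39 * 365 / 0.45
R = 316.3 nm


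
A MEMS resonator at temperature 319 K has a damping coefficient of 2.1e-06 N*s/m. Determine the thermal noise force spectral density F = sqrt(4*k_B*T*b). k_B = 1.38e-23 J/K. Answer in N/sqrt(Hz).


Step 1: Compute 4 * k_B * T * b
= 4 * 1.38e-23 * 319 * 2.1e-06
= 3.6978e-26 N^2/Hz
Step 2: F_noise = sqrt(3.6978e-26)
F_noise = 1.92e-13 N/sqrt(Hz)


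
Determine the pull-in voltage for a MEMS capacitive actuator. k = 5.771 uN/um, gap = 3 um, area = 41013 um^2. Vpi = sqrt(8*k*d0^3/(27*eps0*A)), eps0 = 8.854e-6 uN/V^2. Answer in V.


Step 1: Compute numerator: 8 * k * d0^3 = 8 * 5.771 * 3^3 = 1246.536
Step 2: Compute denominator: 27 * eps0 * A = 27 * 8.854e-6 * 41013 = 9.804486
Step 3: Vpi = sqrt(1246.536 / 9.804486)
Vpi = 11.28 V


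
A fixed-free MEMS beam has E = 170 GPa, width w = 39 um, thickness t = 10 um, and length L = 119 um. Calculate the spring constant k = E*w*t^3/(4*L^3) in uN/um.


Step 1: Convert E to consistent units (1 GPa = 1000 uN/um^2).
E = 170 GPa = 170000 uN/um^2
Step 2: Compute t^3 = 10^3 = 1000
Step 3: Compute L^3 = 119^3 = 1685159
Step 4: k = 170000 * 39 * 1000 / (4 * 1685159)
k = 983.5867 uN/um


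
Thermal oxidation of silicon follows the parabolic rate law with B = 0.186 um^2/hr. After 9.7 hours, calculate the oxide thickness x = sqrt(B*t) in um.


Step 1: Compute B*t = 0.186 * 9.7 = 1.8042
Step 2: x = sqrt(1.8042)
x = 1.343 um


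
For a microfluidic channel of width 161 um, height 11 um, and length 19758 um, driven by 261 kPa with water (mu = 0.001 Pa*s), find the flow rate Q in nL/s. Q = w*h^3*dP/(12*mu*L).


Step 1: Convert all dimensions to SI (meters).
w = 161e-6 m, h = 11e-6 m, L = 19758e-6 m, dP = 261e3 Pa
Step 2: Q = w * h^3 * dP / (12 * mu * L)
Q = 161e-6 * (11e-6)^3 * 261e3 / (12 * 0.001 * 19758e-6) = 2.358958e-10 m^3/s
Step 3: Convert Q from m^3/s to nL/s (1 m^3 = 1e12 nL, so multiply by 1e12).
Q = 235.896 nL/s


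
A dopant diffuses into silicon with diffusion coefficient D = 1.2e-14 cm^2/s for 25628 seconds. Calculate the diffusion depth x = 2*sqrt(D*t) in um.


Step 1: Compute D*t = 1.2e-14 * 25628 = 3.07536e-10 cm^2
Step 2: sqrt(D*t) = 1.7537e-05 cm
Step 3: x = 2 * 1.7537e-05 cm = 3.5074e-05 cm
Step 4: Convert to um (1 cm = 1e4 um): x = 0.351 um


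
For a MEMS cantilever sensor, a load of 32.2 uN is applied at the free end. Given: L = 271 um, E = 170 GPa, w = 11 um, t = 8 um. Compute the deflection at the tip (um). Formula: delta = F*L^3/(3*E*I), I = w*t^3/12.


Step 1: Calculate the second moment of area.
I = w * t^3 / 12 = 11 * 8^3 / 12 = 469.3333 um^4
Step 2: Convert E to consistent units (1 GPa = 1000 uN/um^2).
E = 170 GPa = 170000 uN/um^2
Step 3: Calculate tip deflection.
delta = F * L^3 / (3 * E * I)
delta = 32.2 * 271^3 / (3 * 170000 * 469.3333)
delta = 2.6774 um


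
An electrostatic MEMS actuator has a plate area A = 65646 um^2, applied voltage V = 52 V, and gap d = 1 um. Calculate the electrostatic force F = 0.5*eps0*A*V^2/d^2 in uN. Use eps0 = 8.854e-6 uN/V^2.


Step 1: Identify parameters.
eps0 = 8.854e-6 uN/V^2, A = 65646 um^2, V = 52 V, d = 1 um
Step 2: Compute V^2 = 52^2 = 2704
Step 3: Compute d^2 = 1^2 = 1
Step 4: F = 0.5 * 8.854e-6 * 65646 * 2704 / 1
F = 785.823 uN


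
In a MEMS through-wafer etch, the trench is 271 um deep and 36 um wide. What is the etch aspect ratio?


Step 1: AR = depth / width
Step 2: AR = 271 / 36
AR = 7.5


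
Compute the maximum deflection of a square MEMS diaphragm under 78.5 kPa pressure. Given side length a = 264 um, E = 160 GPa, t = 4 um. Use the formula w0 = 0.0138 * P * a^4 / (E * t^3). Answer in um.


Step 1: Convert pressure to compatible units (E is in GPa, so P in GPa).
P = 78.5 kPa = 78.5e-6 GPa
Step 2: Compute numerator: 0.0138 * P * a^4.
a^4 = 264^4 = 4857532416
numerator = 0.0138 * 78.5e-6 * 4857532416 = 5.26216e+03
Step 3: Compute denominator: E * t^3 = 160 * 4^3 = 10240
Step 4: w0 = numerator / denominator = 5.26216e+03 / 10240 = 0.5139 um


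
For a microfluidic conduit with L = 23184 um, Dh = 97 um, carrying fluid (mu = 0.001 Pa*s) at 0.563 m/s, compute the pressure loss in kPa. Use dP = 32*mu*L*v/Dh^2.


Step 1: Convert to SI: L = 23184e-6 m, Dh = 97e-6 m
Step 2: dP = 32 * 0.001 * 23184e-6 * 0.563 / (97e-6)^2
Step 3: dP = 44391.85 Pa
Step 4: Convert to kPa: dP = 44.39 kPa


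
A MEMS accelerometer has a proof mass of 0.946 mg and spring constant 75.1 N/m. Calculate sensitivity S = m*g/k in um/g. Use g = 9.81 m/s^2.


Step 1: Convert mass: m = 0.946 mg = 9.46e-07 kg
Step 2: S = m * g / k = 9.46e-07 * 9.81 / 75.1
Step 3: S = 1.24e-07 m/g
Step 4: Convert to um/g: S = 0.124 um/g


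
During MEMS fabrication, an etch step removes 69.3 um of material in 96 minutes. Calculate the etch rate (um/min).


Step 1: Etch rate = depth / time
Step 2: rate = 69.3 / 96
rate = 0.722 um/min


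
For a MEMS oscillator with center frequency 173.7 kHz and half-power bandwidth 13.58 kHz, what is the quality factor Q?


Step 1: Q = f0 / bandwidth
Step 2: Q = 173.7 / 13.58
Q = 12.8


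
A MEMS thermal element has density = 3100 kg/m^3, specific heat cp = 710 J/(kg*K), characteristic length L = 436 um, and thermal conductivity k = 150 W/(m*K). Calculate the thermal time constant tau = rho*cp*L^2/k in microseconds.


Step 1: Convert L to m: L = 436e-6 m
Step 2: L^2 = (436e-6)^2 = 1.90096e-07 m^2
Step 3: tau = 3100 * 710 * 1.90096e-07 / 150 = 2.78934197e-03 s
Step 4: Convert to microseconds (multiply by 1e6).
tau = 2789.342 us


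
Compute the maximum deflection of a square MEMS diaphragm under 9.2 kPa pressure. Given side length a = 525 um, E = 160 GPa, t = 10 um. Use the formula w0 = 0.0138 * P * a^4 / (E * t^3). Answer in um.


Step 1: Convert pressure to compatible units (E is in GPa, so P in GPa).
P = 9.2 kPa = 9.2e-6 GPa
Step 2: Compute numerator: 0.0138 * P * a^4.
a^4 = 525^4 = 75969140625
numerator = 0.0138 * 9.2e-6 * 75969140625 = 9.645e+03
Step 3: Compute denominator: E * t^3 = 160 * 10^3 = 160000
Step 4: w0 = numerator / denominator = 9.645e+03 / 160000 = 0.0603 um


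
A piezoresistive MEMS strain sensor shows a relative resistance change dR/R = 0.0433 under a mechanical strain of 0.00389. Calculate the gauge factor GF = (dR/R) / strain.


Step 1: Identify values.
dR/R = 0.0433, strain = 0.00389
Step 2: GF = (dR/R) / strain = 0.0433 / 0.00389
GF = 11.1


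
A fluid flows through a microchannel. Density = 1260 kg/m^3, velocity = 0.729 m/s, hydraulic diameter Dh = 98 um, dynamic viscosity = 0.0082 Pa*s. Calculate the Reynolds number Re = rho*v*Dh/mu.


Step 1: Convert Dh to meters: Dh = 98e-6 m
Step 2: Re = rho * v * Dh / mu
Re = 1260 * 0.729 * 98e-6 / 0.0082
Re = 10.978


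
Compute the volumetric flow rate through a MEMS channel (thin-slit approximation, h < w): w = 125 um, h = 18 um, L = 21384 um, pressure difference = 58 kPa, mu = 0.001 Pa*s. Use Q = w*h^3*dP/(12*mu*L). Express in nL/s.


Step 1: Convert all dimensions to SI (meters).
w = 125e-6 m, h = 18e-6 m, L = 21384e-6 m, dP = 58e3 Pa
Step 2: Q = w * h^3 * dP / (12 * mu * L)
Q = 125e-6 * (18e-6)^3 * 58e3 / (12 * 0.001 * 21384e-6) = 1.6477273e-10 m^3/s
Step 3: Convert Q from m^3/s to nL/s (1 m^3 = 1e12 nL, so multiply by 1e12).
Q = 164.773 nL/s


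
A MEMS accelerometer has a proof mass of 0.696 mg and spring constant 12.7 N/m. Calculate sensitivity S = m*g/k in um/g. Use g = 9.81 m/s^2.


Step 1: Convert mass: m = 0.696 mg = 6.96e-07 kg
Step 2: S = m * g / k = 6.96e-07 * 9.81 / 12.7
Step 3: S = 5.38e-07 m/g
Step 4: Convert to um/g: S = 0.538 um/g


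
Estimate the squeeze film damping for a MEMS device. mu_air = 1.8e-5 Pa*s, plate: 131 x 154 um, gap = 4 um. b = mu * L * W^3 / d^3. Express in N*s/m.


Step 1: Convert to SI.
L = 131e-6 m, W = 154e-6 m, d = 4e-6 m
Step 2: W^3 = (154e-6)^3 = 3.65e-12 m^3
Step 3: d^3 = (4e-6)^3 = 6.40e-17 m^3
Step 4: b = 1.8e-5 * 131e-6 * 3.65e-12 / 6.40e-17
b = 1.35e-04 N*s/m


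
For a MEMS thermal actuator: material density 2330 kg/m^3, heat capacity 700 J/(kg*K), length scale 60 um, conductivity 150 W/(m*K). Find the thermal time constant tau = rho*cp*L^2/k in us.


Step 1: Convert L to m: L = 60e-6 m
Step 2: L^2 = (60e-6)^2 = 3.6e-09 m^2
Step 3: tau = 2330 * 700 * 3.6e-09 / 150 = 3.9144e-05 s
Step 4: Convert to microseconds (multiply by 1e6).
tau = 39.144 us


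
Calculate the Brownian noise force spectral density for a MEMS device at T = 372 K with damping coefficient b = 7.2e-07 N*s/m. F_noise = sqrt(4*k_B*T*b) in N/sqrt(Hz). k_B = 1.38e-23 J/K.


Step 1: Compute 4 * k_B * T * b
= 4 * 1.38e-23 * 372 * 7.2e-07
= 1.4785e-26 N^2/Hz
Step 2: F_noise = sqrt(1.4785e-26)
F_noise = 1.22e-13 N/sqrt(Hz)


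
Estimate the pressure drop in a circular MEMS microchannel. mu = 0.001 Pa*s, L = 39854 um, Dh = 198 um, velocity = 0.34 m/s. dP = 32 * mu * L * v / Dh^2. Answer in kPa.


Step 1: Convert to SI: L = 39854e-6 m, Dh = 198e-6 m
Step 2: dP = 32 * 0.001 * 39854e-6 * 0.34 / (198e-6)^2
Step 3: dP = 11060.39 Pa
Step 4: Convert to kPa: dP = 11.06 kPa


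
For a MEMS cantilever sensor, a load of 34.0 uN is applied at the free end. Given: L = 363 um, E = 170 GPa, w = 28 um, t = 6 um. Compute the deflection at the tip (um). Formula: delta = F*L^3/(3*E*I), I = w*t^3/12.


Step 1: Calculate the second moment of area.
I = w * t^3 / 12 = 28 * 6^3 / 12 = 504.0 um^4
Step 2: Convert E to consistent units (1 GPa = 1000 uN/um^2).
E = 170 GPa = 170000 uN/um^2
Step 3: Calculate tip deflection.
delta = F * L^3 / (3 * E * I)
delta = 34.0 * 363^3 / (3 * 170000 * 504.0)
delta = 6.327 um


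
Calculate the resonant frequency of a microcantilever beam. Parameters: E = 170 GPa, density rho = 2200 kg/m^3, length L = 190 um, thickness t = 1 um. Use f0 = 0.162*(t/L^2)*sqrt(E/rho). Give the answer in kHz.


Step 1: Convert units to SI.
t_SI = 1e-6 m, L_SI = 190e-6 m
Step 2: Calculate sqrt(E/rho).
sqrt(170e9 / 2200) = 8790.49 m/s
Step 3: Compute f0.
f0 = 0.162 * 1e-6 / (190e-6)^2 * 8790.49 = 39447.6 Hz = 39.45 kHz


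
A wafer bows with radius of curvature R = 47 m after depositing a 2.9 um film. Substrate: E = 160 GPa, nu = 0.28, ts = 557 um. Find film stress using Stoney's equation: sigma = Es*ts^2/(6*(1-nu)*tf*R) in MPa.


Step 1: Compute numerator: Es * ts^2 = 160 * 557^2 = 49639840 (GPa*um^2)
Step 2: Compute denominator (R in um): 6*(1-nu)*tf*R = 6*0.72*2.9*47e6 = 588816000.0 (um^2)
Step 3: sigma (GPa) = 49639840 / 588816000.0 = 8.4305e-02 GPa
Step 4: Convert to MPa (x1000): sigma = 84.3 MPa


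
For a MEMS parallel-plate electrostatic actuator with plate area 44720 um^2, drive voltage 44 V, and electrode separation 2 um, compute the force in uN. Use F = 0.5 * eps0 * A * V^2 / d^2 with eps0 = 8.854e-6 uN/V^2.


Step 1: Identify parameters.
eps0 = 8.854e-6 uN/V^2, A = 44720 um^2, V = 44 V, d = 2 um
Step 2: Compute V^2 = 44^2 = 1936
Step 3: Compute d^2 = 2^2 = 4
Step 4: F = 0.5 * 8.854e-6 * 44720 * 1936 / 4
F = 95.82 uN


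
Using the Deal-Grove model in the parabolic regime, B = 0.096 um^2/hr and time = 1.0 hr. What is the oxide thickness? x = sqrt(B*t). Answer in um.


Step 1: Compute B*t = 0.096 * 1.0 = 0.096
Step 2: x = sqrt(0.096)
x = 0.31 um


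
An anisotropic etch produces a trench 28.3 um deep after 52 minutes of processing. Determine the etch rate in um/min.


Step 1: Etch rate = depth / time
Step 2: rate = 28.3 / 52
rate = 0.544 um/min


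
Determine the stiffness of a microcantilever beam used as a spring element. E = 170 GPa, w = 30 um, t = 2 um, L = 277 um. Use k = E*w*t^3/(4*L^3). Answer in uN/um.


Step 1: Convert E to consistent units (1 GPa = 1000 uN/um^2).
E = 170 GPa = 170000 uN/um^2
Step 2: Compute t^3 = 2^3 = 8
Step 3: Compute L^3 = 277^3 = 21253933
Step 4: k = 170000 * 30 * 8 / (4 * 21253933)
k = 0.4799 uN/um


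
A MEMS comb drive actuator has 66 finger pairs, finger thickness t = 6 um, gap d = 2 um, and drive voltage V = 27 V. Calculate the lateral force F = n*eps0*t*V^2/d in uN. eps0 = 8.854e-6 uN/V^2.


Step 1: Parameters: n=66, eps0=8.854e-6 uN/V^2, t=6 um, V=27 V, d=2 um
Step 2: V^2 = 729
Step 3: F = 66 * 8.854e-6 * 6 * 729 / 2
F = 1.278 uN


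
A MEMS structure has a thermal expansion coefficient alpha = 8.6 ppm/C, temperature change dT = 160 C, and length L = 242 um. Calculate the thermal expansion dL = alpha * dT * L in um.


Step 1: Convert CTE: alpha = 8.6 ppm/C = 8.6e-6 /C
Step 2: dL = 8.6e-6 * 160 * 242
dL = 0.333 um


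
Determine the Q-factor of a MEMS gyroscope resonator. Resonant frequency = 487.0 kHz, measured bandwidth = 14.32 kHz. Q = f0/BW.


Step 1: Q = f0 / bandwidth
Step 2: Q = 487.0 / 14.32
Q = 34.0


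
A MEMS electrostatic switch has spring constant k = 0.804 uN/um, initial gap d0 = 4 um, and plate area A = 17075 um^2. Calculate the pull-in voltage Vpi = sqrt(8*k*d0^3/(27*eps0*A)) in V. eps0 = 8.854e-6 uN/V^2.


Step 1: Compute numerator: 8 * k * d0^3 = 8 * 0.804 * 4^3 = 411.648
Step 2: Compute denominator: 27 * eps0 * A = 27 * 8.854e-6 * 17075 = 4.081915
Step 3: Vpi = sqrt(411.648 / 4.081915)
Vpi = 10.04 V


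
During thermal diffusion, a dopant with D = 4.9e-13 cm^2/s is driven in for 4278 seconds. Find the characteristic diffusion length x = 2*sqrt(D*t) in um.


Step 1: Compute D*t = 4.9e-13 * 4278 = 2.09622e-09 cm^2
Step 2: sqrt(D*t) = 4.5784e-05 cm
Step 3: x = 2 * 4.5784e-05 cm = 9.1568e-05 cm
Step 4: Convert to um (1 cm = 1e4 um): x = 0.916 um


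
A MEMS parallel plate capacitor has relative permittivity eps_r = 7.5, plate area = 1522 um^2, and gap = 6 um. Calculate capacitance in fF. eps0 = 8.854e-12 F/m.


Step 1: Convert area to m^2: A = 1522e-12 m^2
Step 2: Convert gap to m: d = 6e-6 m
Step 3: C = eps0 * eps_r * A / d
C = 8.854e-12 * 7.5 * 1522e-12 / 6e-6
Step 4: Convert to fF (multiply by 1e15).
C = 16.84 fF


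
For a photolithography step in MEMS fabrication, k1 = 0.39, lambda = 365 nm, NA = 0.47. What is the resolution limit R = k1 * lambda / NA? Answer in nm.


Step 1: Identify values: k1 = 0.39, lambda = 365 nm, NA = 0.47
Step 2: R = k1 * lambda / NA
R = 0.39 * 365 / 0.47
R = 302.9 nm


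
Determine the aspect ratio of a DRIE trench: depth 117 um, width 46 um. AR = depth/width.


Step 1: AR = depth / width
Step 2: AR = 117 / 46
AR = 2.5


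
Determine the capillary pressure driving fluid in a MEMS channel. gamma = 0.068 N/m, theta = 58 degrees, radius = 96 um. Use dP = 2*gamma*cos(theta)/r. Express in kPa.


Step 1: cos(58 deg) = 0.5299
Step 2: Convert r to m: r = 96e-6 m
Step 3: dP = 2 * 0.068 * 0.5299 / 96e-6 = 750.7 Pa
Step 4: Convert Pa to kPa (divide by 1000).
dP = 0.75 kPa
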